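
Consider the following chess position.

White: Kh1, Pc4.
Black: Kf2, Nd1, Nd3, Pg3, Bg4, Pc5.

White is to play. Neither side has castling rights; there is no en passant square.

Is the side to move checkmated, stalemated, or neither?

White to move; white king on h1.
In check: no.
King squares — g1: attacked by Kf2; g2: attacked by Kf2; h2: attacked by Pg3.
Legal moves for White: none.
Not in check and no legal moves → stalemate.

stalemate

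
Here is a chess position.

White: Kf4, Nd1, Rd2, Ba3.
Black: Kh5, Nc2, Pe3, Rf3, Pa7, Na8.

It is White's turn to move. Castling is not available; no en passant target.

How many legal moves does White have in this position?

3

White to move; king on f4.
In check: yes, from the black rook on f3.
Legal moves: Ke5, Ke4, Kxf3.
Count: 3.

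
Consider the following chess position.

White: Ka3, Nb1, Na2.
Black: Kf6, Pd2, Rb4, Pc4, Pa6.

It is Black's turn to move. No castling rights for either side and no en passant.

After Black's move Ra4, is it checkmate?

After Ra4: white king on a3; in check: yes, from the black rook on a4.
White has 2 legal replies: Kxa4, Kb2.
In check but a legal move exists → not checkmate.

no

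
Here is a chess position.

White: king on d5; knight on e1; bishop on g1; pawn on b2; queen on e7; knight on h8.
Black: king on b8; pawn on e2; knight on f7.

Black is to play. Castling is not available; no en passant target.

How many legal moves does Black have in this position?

8

Black to move; king on b8.
In check: no.
Legal moves: Kc8, Ka8, Nxh8, Nd8, Nh6, Nd6, Ng5, Ne5.
Count: 8.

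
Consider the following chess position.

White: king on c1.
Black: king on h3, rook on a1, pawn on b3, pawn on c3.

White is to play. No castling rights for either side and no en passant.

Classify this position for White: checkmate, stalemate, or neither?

White to move; white king on c1.
In check: yes, from the black rook on a1.
King squares — b1: attacked by Ra1; d1: attacked by Ra1; b2: attacked by Pc3; c2: attacked by Pb3; d2: attacked by Pc3.
Legal moves for White: none.
In check with no legal moves → checkmate.

checkmate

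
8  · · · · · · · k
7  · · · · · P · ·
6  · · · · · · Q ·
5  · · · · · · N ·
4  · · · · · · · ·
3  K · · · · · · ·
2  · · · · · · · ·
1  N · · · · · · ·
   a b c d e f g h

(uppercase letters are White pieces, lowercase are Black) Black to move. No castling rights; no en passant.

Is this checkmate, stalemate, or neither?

stalemate

Black to move; black king on h8.
In check: no.
King squares — g7: attacked by Qg6; h7: attacked by Ng5; g8: attacked by Qg6.
Legal moves for Black: none.
Not in check and no legal moves → stalemate.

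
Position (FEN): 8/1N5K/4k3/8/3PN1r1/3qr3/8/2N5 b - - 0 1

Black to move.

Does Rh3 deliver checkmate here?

After Rh3: white king on h7; in check: yes, from the black rook on h3.
King squares — g6: attacked by Rg4; h6: attacked by Rh3; g7: attacked by Rg4; g8: attacked by Rg4; h8: attacked by Rh3.
White has no legal moves → checkmate.

yes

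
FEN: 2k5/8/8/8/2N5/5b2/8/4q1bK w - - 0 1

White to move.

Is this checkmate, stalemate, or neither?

White to move; white king on h1.
In check: yes, from the black bishop on f3.
King squares — g1: attacked by Qe1; g2: attacked by Bf3; h2: attacked by Bg1.
Legal moves for White: none.
In check with no legal moves → checkmate.

checkmate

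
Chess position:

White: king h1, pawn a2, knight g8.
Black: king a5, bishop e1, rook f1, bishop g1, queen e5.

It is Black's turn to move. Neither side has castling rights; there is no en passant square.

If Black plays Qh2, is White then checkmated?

After Qh2: white king on h1; in check: yes, from the black queen on h2.
King squares — g1: attacked by Rf1; g2: attacked by Qh2; h2: attacked by Bg1.
White has no legal moves → checkmate.

yes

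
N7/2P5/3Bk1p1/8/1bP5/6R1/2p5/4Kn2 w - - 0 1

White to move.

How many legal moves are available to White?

White to move; king on e1.
In check: yes, from the black bishop on b4.
Legal moves: Kf2, Ke2, Kxf1, Bxb4, Rc3.
Count: 5.

5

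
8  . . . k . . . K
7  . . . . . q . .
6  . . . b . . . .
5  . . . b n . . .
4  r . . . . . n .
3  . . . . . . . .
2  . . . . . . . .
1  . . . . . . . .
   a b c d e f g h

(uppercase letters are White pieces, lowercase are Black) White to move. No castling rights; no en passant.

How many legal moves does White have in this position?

White to move; king on h8.
In check: no.
Legal moves: none.
Count: 0.

0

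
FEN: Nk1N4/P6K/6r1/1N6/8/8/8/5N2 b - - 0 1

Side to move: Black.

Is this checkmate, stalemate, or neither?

neither

Black to move; black king on b8.
In check: yes, from the white pawn on a7.
King squares — a7: attacked by Nb5; b7: attacked by Nd8; c7: attacked by Nb5; a8: available; c8: available.
Legal moves for Black: Kc8, Kxa8.
Black is in check but has 2 legal moves → neither.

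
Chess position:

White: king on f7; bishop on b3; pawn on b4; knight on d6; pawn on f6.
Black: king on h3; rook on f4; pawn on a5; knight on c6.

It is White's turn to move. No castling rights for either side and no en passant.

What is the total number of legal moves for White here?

White to move; king on f7.
In check: no.
Legal moves: Kg8, Kf8, Ke8, Kg7, Kg6, Ke6, Ne8, Nc8, Nb7, Nf5, Nb5, Ne4, Nc4, Be6+, Bd5, Bc4, Ba4, Bc2, Ba2, Bd1, bxa5, b5.
Count: 22.

22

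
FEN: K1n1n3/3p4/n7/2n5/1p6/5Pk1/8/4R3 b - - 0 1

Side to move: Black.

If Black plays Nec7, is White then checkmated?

After Nec7: white king on a8; in check: yes, from the black knight on c7.
King squares — a7: attacked by Nc8; b7: attacked by Nc5; b8: attacked by Na6.
White has no legal moves → checkmate.

yes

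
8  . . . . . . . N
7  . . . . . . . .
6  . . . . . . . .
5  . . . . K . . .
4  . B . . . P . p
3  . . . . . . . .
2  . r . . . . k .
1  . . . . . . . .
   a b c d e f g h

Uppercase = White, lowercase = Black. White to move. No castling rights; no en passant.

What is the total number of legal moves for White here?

19

White to move; king on e5.
In check: no.
Legal moves: Nf7, Ng6, Kf6, Ke6, Kd6, Kf5, Kd5, Ke4, Kd4, Bf8, Be7, Bd6, Bc5, Ba5, Bc3, Ba3, Bd2, Be1, f5.
Count: 19.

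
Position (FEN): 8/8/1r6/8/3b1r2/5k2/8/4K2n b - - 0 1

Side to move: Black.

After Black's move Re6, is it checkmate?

After Re6: white king on e1; in check: yes, from the black rook on e6.
White has 3 legal replies: Kd2, Kf1, Kd1.
In check but a legal move exists → not checkmate.

no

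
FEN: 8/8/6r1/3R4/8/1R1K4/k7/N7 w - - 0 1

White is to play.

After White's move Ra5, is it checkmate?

yes

After Ra5: black king on a2; in check: yes, from the white rook on a5.
King squares — a1: attacked by Ra5; b1: attacked by Rb3; b2: attacked by Rb3; a3: attacked by Rb3; b3: attacked by Na1.
Black has no legal moves → checkmate.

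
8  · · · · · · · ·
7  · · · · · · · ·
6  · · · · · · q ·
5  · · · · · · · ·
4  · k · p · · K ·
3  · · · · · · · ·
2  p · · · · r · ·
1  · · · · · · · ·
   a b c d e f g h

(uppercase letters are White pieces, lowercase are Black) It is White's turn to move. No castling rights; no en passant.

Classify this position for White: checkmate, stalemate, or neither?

neither

White to move; white king on g4.
In check: yes, from the black queen on g6.
Legal moves for White: Kh4, Kh3.
White is in check but has 2 legal moves → neither.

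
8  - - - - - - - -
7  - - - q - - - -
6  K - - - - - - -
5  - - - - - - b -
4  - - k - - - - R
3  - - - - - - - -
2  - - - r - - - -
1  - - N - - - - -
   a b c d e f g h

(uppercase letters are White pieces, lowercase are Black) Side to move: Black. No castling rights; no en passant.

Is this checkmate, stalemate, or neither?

Black to move; black king on c4.
In check: yes, from the white rook on h4.
Legal moves for Black: Kd5, Kc5, Kc3, Qg4, Qd4, Bxh4, Bf4, Rd4.
Black is in check but has 8 legal moves → neither.

neither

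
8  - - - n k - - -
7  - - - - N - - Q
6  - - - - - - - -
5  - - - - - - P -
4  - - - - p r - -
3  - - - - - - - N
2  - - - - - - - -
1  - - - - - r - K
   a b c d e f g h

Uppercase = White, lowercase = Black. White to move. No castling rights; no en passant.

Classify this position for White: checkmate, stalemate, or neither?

White to move; white king on h1.
In check: yes, from the black rook on f1.
King squares — g1: attacked by Rf1; g2: available; h2: available.
Legal moves for White: Kh2, Kg2, Ng1.
White is in check but has 3 legal moves → neither.

neither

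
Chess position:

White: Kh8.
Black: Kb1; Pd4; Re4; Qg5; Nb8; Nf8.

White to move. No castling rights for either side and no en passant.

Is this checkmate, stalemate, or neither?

stalemate

White to move; white king on h8.
In check: no.
King squares — g7: attacked by Qg5; h7: attacked by Nf8; g8: attacked by Qg5.
Legal moves for White: none.
Not in check and no legal moves → stalemate.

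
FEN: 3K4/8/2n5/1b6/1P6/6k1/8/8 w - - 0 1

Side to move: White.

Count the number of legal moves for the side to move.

White to move; king on d8.
In check: yes, from the black knight on c6.
Legal moves: Ke8, Kc8, Kd7, Kc7.
Count: 4.

4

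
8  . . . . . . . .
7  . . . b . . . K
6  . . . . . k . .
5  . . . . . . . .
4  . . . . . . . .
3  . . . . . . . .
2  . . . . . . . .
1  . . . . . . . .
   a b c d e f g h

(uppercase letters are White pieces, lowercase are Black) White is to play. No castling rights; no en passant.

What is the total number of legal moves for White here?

White to move; king on h7.
In check: no.
Legal moves: Kh8, Kg8, Kh6.
Count: 3.

3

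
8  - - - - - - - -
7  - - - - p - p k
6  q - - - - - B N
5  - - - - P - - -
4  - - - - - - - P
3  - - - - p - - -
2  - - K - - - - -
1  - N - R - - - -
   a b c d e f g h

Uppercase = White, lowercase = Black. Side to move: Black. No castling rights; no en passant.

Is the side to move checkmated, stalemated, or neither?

Black to move; black king on h7.
In check: yes, from the white bishop on g6.
Legal moves for Black: Kh8, Kxh6, Kxg6, Qxg6+.
Black is in check but has 4 legal moves → neither.

neither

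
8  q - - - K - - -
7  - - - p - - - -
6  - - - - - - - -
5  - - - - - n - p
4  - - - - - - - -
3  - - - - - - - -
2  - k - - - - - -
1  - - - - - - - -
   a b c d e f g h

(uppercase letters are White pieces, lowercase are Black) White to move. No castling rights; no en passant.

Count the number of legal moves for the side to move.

2

White to move; king on e8.
In check: yes, from the black queen on a8.
Legal moves: Kf7, Kxd7.
Count: 2.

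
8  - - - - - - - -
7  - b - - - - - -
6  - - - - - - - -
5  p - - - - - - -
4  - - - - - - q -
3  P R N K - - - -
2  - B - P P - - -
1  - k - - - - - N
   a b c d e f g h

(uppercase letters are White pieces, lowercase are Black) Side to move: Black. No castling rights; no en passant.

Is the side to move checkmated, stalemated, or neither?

Black to move; black king on b1.
In check: yes, from the white knight on c3.
King squares — a1: attacked by Bb2; c1: attacked by Bb2; a2: attacked by Nc3; b2: attacked by Rb3; c2: attacked by Kd3.
Legal moves for Black: none.
In check with no legal moves → checkmate.

checkmate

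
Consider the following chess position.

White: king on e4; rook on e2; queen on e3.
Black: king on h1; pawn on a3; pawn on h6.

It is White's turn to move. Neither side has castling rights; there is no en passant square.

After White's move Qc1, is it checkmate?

After Qc1: black king on h1; in check: yes, from the white queen on c1.
King squares — g1: attacked by Qc1; g2: attacked by Re2; h2: attacked by Re2.
Black has no legal moves → checkmate.

yes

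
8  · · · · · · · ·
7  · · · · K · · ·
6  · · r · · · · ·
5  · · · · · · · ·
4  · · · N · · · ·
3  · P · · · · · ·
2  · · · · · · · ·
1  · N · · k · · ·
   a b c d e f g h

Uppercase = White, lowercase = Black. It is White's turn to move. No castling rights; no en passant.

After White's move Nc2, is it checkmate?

no

After Nc2: black king on e1; in check: yes, from the white knight on c2.
Black has 5 legal replies: Kf2, Ke2, Kf1, Kd1, Rxc2.
In check but a legal move exists → not checkmate.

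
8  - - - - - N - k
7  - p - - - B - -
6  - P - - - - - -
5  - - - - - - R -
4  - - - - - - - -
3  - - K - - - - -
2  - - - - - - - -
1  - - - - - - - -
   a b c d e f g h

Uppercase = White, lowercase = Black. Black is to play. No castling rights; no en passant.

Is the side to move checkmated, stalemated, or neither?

stalemate

Black to move; black king on h8.
In check: no.
King squares — g7: attacked by Rg5; h7: attacked by Nf8; g8: attacked by Rg5.
Legal moves for Black: none.
Not in check and no legal moves → stalemate.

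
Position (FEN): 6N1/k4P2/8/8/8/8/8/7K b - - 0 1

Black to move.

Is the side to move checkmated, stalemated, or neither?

Black to move; black king on a7.
In check: no.
Legal moves for Black: Kb8, Ka8, Kb7, Kb6, Ka6.
Black has 5 legal moves and is not in check → neither.

neither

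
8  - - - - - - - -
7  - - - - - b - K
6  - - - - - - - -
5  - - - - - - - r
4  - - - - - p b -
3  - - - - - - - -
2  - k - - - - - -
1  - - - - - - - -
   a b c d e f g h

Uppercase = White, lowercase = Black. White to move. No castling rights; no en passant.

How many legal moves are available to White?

1

White to move; king on h7.
In check: yes, from the black rook on h5.
Legal moves: Kg7.
Count: 1.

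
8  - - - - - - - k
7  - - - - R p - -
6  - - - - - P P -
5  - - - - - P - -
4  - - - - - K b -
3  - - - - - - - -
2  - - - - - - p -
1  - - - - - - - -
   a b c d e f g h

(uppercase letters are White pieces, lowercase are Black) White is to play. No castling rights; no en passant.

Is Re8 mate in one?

yes

After Re8: black king on h8; in check: yes, from the white rook on e8.
King squares — g7: attacked by Pf6; h7: attacked by Pg6; g8: attacked by Re8.
Black has no legal moves → checkmate.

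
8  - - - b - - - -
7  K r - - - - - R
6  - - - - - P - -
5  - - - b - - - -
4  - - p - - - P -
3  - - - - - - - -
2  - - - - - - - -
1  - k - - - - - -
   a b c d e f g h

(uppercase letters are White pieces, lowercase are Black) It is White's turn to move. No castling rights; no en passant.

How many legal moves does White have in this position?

3

White to move; king on a7.
In check: yes, from the black rook on b7.
Legal moves: Ka8, Ka6, Rxb7+.
Count: 3.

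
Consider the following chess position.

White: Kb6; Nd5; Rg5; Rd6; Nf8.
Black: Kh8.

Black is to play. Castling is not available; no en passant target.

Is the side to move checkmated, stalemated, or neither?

Black to move; black king on h8.
In check: no.
King squares — g7: attacked by Rg5; h7: attacked by Nf8; g8: attacked by Rg5.
Legal moves for Black: none.
Not in check and no legal moves → stalemate.

stalemate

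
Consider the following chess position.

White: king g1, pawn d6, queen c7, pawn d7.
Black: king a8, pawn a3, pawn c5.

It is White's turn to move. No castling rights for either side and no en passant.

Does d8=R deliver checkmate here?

yes

After d8=R: black king on a8; in check: yes, from the white rook on d8.
King squares — a7: attacked by Qc7; b7: attacked by Qc7; b8: attacked by Qc7.
Black has no legal moves → checkmate.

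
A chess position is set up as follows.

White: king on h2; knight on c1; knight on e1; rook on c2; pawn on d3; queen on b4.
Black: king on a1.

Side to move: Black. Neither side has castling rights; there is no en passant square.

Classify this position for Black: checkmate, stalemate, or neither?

stalemate

Black to move; black king on a1.
In check: no.
King squares — b1: attacked by Qb4; a2: attacked by Nc1; b2: attacked by Rc2.
Legal moves for Black: none.
Not in check and no legal moves → stalemate.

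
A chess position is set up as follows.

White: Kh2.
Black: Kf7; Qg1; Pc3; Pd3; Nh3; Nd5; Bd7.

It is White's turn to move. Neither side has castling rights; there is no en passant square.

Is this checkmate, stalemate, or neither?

checkmate

White to move; white king on h2.
In check: yes, from the black queen on g1.
King squares — g1: attacked by Nh3; h1: attacked by Qg1; g2: attacked by Qg1; g3: attacked by Qg1; h3: attacked by Bd7.
Legal moves for White: none.
In check with no legal moves → checkmate.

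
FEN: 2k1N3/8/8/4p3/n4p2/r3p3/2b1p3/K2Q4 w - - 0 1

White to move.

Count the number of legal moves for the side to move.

White to move; king on a1.
In check: yes, from the black rook on a3.
Legal moves: none.
Count: 0.

0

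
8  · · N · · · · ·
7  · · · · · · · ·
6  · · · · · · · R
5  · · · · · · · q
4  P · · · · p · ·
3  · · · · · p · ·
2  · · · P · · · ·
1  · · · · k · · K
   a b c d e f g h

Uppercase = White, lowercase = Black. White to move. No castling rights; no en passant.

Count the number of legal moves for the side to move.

White to move; king on h1.
In check: yes, from the black queen on h5.
Legal moves: Kg1, Rxh5.
Count: 2.

2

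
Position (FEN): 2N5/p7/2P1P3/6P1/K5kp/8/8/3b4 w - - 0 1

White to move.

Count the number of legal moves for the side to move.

4

White to move; king on a4.
In check: yes, from the black bishop on d1.
Legal moves: Kb5, Ka5, Kb4, Ka3.
Count: 4.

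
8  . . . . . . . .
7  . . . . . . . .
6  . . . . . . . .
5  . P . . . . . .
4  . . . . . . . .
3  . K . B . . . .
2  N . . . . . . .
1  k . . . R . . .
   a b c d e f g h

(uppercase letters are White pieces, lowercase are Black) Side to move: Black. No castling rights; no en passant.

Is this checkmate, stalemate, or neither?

Black to move; black king on a1.
In check: yes, from the white rook on e1.
King squares — b1: attacked by Re1; a2: attacked by Kb3; b2: attacked by Kb3.
Legal moves for Black: none.
In check with no legal moves → checkmate.

checkmate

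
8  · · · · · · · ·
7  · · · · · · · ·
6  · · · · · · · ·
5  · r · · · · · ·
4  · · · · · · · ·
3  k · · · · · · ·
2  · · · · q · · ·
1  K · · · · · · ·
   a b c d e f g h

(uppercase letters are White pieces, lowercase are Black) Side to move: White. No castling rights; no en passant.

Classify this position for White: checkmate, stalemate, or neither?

White to move; white king on a1.
In check: no.
King squares — b1: attacked by Rb5; a2: attacked by Qe2; b2: attacked by Qe2.
Legal moves for White: none.
Not in check and no legal moves → stalemate.

stalemate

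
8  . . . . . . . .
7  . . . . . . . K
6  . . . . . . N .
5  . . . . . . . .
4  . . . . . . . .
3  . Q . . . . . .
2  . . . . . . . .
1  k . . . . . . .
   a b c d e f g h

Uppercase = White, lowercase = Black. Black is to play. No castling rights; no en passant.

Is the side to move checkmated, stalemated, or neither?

stalemate

Black to move; black king on a1.
In check: no.
King squares — b1: attacked by Qb3; a2: attacked by Qb3; b2: attacked by Qb3.
Legal moves for Black: none.
Not in check and no legal moves → stalemate.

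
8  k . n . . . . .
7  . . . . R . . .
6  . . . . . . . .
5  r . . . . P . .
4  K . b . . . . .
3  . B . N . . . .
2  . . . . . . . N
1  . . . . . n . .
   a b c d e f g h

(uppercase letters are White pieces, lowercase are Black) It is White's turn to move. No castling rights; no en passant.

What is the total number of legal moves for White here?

White to move; king on a4.
In check: yes, from the black rook on a5.
Legal moves: Kxa5, Kb4.
Count: 2.

2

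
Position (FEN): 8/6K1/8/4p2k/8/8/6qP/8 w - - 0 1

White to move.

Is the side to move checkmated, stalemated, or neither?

neither

White to move; white king on g7.
In check: yes, from the black queen on g2.
Legal moves for White: Kh8, Kf8, Kh7, Kf7, Kf6.
White is in check but has 5 legal moves → neither.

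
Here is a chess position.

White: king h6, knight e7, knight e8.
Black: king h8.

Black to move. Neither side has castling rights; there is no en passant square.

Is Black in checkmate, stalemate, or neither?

stalemate

Black to move; black king on h8.
In check: no.
King squares — g7: attacked by Kh6; h7: attacked by Kh6; g8: attacked by Ne7.
Legal moves for Black: none.
Not in check and no legal moves → stalemate.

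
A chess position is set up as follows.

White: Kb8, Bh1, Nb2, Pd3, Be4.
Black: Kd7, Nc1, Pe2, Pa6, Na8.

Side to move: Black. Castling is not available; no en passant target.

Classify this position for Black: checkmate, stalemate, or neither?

Black to move; black king on d7.
In check: no.
Legal moves for Black: Nc7, Nb6, Ke8, Kd8, Ke7, Ke6, Kd6, Nxd3, Nb3, Na2, a5, e1=Q, e1=R, e1=B, e1=N.
Black has 15 legal moves and is not in check → neither.

neither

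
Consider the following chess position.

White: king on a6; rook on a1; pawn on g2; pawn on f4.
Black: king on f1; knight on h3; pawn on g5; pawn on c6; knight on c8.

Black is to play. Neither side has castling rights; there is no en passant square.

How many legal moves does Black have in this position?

Black to move; king on f1.
In check: yes, from the white rook on a1.
Legal moves: Kxg2, Kf2, Ke2.
Count: 3.

3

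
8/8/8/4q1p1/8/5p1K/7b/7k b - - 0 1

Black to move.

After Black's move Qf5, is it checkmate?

yes

After Qf5: white king on h3; in check: yes, from the black queen on f5.
King squares — g2: attacked by Kh1; h2: attacked by Kh1; g3: attacked by Bh2; g4: attacked by Qf5; h4: attacked by Pg5.
White has no legal moves → checkmate.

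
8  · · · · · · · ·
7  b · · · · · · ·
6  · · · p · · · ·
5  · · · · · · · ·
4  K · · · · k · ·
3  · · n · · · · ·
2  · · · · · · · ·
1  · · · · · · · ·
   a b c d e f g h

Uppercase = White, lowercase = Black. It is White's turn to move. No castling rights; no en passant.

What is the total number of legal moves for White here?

White to move; king on a4.
In check: yes, from the black knight on c3.
Legal moves: Ka5, Kb4, Kb3, Ka3.
Count: 4.

4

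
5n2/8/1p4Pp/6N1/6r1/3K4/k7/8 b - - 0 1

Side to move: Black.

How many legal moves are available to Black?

23

Black to move; king on a2.
In check: no.
Legal moves: Nh7, Nd7, Nxg6, Ne6, Rxg5, Rh4, Rf4, Re4, Rd4+, Rc4, Rb4, Ra4, Rg3+, Rg2, Rg1, Kb3, Ka3, Kb2, Kb1, Ka1, hxg5, h5, b5.
Count: 23.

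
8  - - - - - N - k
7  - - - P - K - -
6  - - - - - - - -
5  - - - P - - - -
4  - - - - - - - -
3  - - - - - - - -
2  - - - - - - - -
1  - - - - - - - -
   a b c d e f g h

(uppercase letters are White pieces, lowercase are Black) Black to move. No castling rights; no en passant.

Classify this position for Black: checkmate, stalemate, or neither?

Black to move; black king on h8.
In check: no.
King squares — g7: attacked by Kf7; h7: attacked by Nf8; g8: attacked by Kf7.
Legal moves for Black: none.
Not in check and no legal moves → stalemate.

stalemate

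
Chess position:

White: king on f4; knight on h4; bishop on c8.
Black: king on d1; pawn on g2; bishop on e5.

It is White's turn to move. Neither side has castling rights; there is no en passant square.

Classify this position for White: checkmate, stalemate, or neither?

White to move; white king on f4.
In check: yes, from the black bishop on e5.
Legal moves for White: Kg5, Kf5, Kxe5, Kg4, Ke4, Kf3, Ke3.
White is in check but has 7 legal moves → neither.

neither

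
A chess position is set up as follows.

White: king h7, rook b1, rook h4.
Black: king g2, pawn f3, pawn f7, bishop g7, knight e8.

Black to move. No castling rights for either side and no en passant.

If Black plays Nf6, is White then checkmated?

no

After Nf6: white king on h7; in check: yes, from the black knight on f6.
White has 1 legal reply: Kxg7.
In check but a legal move exists → not checkmate.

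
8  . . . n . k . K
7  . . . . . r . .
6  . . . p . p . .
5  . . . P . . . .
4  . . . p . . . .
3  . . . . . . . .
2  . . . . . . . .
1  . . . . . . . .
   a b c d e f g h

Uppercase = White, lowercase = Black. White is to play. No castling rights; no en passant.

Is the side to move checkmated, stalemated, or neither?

stalemate

White to move; white king on h8.
In check: no.
King squares — g7: attacked by Rf7; h7: attacked by Rf7; g8: attacked by Kf8.
Legal moves for White: none.
Not in check and no legal moves → stalemate.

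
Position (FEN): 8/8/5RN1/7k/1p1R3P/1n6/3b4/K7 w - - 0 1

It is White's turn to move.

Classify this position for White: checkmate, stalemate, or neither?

White to move; white king on a1.
In check: yes, from the black knight on b3.
King squares — b1: available; a2: available; b2: available.
Legal moves for White: Kb2, Ka2, Kb1.
White is in check but has 3 legal moves → neither.

neither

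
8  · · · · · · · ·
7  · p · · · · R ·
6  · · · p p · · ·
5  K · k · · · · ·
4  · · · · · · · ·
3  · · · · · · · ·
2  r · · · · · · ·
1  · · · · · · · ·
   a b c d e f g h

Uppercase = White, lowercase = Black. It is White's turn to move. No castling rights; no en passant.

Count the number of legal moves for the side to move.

0

White to move; king on a5.
In check: yes, from the black rook on a2.
Legal moves: none.
Count: 0.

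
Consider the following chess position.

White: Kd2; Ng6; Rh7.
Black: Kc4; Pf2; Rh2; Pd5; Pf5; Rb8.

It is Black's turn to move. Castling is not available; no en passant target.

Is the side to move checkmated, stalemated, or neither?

Black to move; black king on c4.
In check: no.
Legal moves for Black include: Rh8, Rg8, Rf8, Re8, Rd8, Rc8, Ra8, Rb7, Rb6, Rb5, Rb4, Rb3, Rb2+, Rb1, Kc5, Kb5, Kd4, Kb4, ... (list truncated; more exist).
Black has legal moves and is not in check → neither.

neither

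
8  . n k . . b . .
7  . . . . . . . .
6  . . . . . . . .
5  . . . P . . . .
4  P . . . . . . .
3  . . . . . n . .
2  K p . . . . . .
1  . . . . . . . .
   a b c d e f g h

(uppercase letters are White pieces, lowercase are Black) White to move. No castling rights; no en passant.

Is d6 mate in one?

no

After d6: black king on c8; in check: no.
Black is not in check, so this cannot be checkmate.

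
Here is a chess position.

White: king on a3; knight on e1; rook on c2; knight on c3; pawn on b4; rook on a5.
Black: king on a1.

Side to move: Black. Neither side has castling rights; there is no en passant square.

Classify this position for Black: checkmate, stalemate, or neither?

stalemate

Black to move; black king on a1.
In check: no.
King squares — b1: attacked by Nc3; a2: attacked by Rc2; b2: attacked by Rc2.
Legal moves for Black: none.
Not in check and no legal moves → stalemate.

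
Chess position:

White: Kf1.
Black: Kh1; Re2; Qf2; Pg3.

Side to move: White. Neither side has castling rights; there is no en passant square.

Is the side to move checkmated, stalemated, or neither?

White to move; white king on f1.
In check: yes, from the black queen on f2.
King squares — e1: attacked by Re2; g1: attacked by Kh1; e2: attacked by Qf2; f2: attacked by Re2; g2: attacked by Kh1.
Legal moves for White: none.
In check with no legal moves → checkmate.

checkmate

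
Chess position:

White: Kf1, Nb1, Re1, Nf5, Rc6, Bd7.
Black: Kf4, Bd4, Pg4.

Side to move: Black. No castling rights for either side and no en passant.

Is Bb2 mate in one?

After Bb2: white king on f1; in check: no.
White is not in check, so this cannot be checkmate.

no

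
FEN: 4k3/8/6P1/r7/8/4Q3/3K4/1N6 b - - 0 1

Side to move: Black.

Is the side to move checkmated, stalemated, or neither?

Black to move; black king on e8.
In check: yes, from the white queen on e3.
Legal moves for Black: Kf8, Kd8, Kd7, Re5.
Black is in check but has 4 legal moves → neither.

neither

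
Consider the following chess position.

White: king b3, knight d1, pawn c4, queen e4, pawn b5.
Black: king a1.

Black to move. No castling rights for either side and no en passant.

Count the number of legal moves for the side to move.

Black to move; king on a1.
In check: no.
Legal moves: none.
Count: 0.

0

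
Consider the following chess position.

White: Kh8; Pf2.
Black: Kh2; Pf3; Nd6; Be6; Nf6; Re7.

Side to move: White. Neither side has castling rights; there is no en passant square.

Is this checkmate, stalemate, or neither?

White to move; white king on h8.
In check: no.
King squares — g7: attacked by Re7; h7: attacked by Nf6; g8: attacked by Be6.
Legal moves for White: none.
Not in check and no legal moves → stalemate.

stalemate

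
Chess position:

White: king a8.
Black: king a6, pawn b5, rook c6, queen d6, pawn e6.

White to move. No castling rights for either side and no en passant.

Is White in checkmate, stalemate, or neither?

stalemate

White to move; white king on a8.
In check: no.
King squares — a7: attacked by Ka6; b7: attacked by Ka6; b8: attacked by Qd6.
Legal moves for White: none.
Not in check and no legal moves → stalemate.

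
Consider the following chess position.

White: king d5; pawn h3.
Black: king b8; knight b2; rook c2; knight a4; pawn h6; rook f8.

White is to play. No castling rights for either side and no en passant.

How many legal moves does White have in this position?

6

White to move; king on d5.
In check: no.
Legal moves: Ke6, Kd6, Ke5, Ke4, Kd4, h4.
Count: 6.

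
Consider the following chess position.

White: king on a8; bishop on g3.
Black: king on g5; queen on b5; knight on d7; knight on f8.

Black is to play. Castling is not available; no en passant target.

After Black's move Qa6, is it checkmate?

After Qa6: white king on a8; in check: yes, from the black queen on a6.
King squares — a7: attacked by Qa6; b7: attacked by Qa6; b8: attacked by Nd7.
White has no legal moves → checkmate.

yes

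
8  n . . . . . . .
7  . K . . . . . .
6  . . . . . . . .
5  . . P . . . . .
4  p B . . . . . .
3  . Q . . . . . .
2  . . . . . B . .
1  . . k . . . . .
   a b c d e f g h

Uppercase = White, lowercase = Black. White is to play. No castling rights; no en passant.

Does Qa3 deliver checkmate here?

no

After Qa3: black king on c1; in check: yes, from the white queen on a3.
Black has 3 legal replies: Kc2, Kd1, Kb1.
In check but a legal move exists → not checkmate.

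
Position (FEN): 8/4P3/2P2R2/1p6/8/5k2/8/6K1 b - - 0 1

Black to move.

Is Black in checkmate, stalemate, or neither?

neither

Black to move; black king on f3.
In check: yes, from the white rook on f6.
Legal moves for Black: Kg4, Ke4, Kg3, Ke3, Ke2.
Black is in check but has 5 legal moves → neither.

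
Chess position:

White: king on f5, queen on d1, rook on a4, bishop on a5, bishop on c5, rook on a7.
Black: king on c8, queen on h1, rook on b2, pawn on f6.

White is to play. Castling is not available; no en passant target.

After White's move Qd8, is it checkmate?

After Qd8: black king on c8; in check: yes, from the white queen on d8.
King squares — b7: attacked by Ra7; c7: attacked by Ba5; d7: attacked by Ra7; b8: attacked by Qd8; d8: attacked by Ba5.
Black has no legal moves → checkmate.

yes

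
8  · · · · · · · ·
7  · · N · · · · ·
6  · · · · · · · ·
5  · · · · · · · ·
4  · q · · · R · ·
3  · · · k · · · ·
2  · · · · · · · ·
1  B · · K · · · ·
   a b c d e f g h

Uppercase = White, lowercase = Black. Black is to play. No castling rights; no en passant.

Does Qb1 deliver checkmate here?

yes

After Qb1: white king on d1; in check: yes, from the black queen on b1.
King squares — c1: attacked by Qb1; e1: attacked by Qb1; c2: attacked by Qb1; d2: attacked by Kd3; e2: attacked by Kd3.
White has no legal moves → checkmate.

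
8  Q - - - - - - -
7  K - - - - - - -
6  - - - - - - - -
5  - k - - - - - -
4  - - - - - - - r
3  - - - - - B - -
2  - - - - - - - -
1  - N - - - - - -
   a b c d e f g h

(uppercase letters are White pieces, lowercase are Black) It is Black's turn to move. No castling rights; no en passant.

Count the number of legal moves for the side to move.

19

Black to move; king on b5.
In check: no.
Legal moves: Kc5, Ka5, Kc4, Kb4, Ka4, Rh8, Rh7+, Rh6, Rh5, Rg4, Rf4, Re4, Rd4, Rc4, Rb4, Ra4+, Rh3, Rh2, Rh1.
Count: 19.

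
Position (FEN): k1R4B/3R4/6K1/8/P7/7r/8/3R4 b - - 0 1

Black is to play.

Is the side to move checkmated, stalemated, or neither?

checkmate

Black to move; black king on a8.
In check: yes, from the white rook on c8.
King squares — a7: attacked by Rd7; b7: attacked by Rd7; b8: attacked by Rc8.
Legal moves for Black: none.
In check with no legal moves → checkmate.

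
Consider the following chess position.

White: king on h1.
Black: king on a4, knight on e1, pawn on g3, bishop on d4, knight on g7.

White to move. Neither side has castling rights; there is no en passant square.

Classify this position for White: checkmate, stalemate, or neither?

White to move; white king on h1.
In check: no.
King squares — g1: attacked by Bd4; g2: attacked by Ne1; h2: attacked by Pg3.
Legal moves for White: none.
Not in check and no legal moves → stalemate.

stalemate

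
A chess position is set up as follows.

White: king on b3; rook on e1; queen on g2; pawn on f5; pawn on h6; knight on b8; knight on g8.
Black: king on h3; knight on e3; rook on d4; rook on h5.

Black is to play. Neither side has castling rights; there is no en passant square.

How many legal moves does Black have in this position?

3

Black to move; king on h3.
In check: yes, from the white queen on g2.
Legal moves: Kh4, Kxg2, Nxg2.
Count: 3.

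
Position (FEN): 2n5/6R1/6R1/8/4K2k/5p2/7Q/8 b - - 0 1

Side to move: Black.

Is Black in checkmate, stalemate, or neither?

Black to move; black king on h4.
In check: yes, from the white queen on h2.
King squares — g3: attacked by Qh2; h3: attacked by Qh2; g4: attacked by Rg6; g5: attacked by Rg6; h5: attacked by Qh2.
Legal moves for Black: none.
In check with no legal moves → checkmate.

checkmate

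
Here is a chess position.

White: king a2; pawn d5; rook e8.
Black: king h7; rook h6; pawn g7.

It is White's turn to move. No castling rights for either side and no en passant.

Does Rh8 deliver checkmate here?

After Rh8: black king on h7; in check: yes, from the white rook on h8.
Black has 2 legal replies: Kxh8, Kg6.
In check but a legal move exists → not checkmate.

no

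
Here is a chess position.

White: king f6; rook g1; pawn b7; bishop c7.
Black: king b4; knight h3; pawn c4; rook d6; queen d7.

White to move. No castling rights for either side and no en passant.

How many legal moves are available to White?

2

White to move; king on f6.
In check: yes, from the black rook on d6.
Legal moves: Ke5, Bxd6+.
Count: 2.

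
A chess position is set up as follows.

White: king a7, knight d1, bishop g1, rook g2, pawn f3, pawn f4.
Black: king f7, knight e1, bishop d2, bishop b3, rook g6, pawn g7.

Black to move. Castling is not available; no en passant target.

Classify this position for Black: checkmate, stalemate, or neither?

Black to move; black king on f7.
In check: no.
Legal moves for Black include: Kg8, Kf8, Ke8, Ke7, Kf6, Ke6, Rh6, Rf6, Re6, Rd6, Rc6, Rb6, Ra6+, Rg5, Rg4, Rg3, Rxg2, Be6, ... (list truncated; more exist).
Black has legal moves and is not in check → neither.

neither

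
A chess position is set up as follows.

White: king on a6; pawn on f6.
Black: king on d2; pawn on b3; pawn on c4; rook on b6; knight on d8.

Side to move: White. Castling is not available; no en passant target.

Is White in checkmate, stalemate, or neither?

neither

White to move; white king on a6.
In check: yes, from the black rook on b6.
Legal moves for White: Ka7, Kxb6, Ka5.
White is in check but has 3 legal moves → neither.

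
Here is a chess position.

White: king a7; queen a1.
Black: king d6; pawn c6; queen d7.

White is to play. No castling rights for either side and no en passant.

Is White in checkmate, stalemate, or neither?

neither

White to move; white king on a7.
In check: yes, from the black queen on d7.
King squares — a6: available; b6: available; b7: attacked by Qd7; a8: available; b8: available.
Legal moves for White: Kb8, Ka8, Kb6, Ka6.
White is in check but has 4 legal moves → neither.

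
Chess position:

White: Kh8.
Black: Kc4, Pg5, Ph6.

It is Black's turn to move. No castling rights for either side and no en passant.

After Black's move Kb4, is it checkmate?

no

After Kb4: white king on h8; in check: no.
White is not in check, so this cannot be checkmate.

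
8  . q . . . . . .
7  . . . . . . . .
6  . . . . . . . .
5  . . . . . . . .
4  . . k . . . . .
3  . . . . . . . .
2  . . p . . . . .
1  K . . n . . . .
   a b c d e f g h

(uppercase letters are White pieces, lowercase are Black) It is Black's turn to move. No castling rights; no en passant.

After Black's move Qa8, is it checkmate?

yes

After Qa8: white king on a1; in check: yes, from the black queen on a8.
King squares — b1: attacked by Pc2; a2: attacked by Qa8; b2: attacked by Nd1.
White has no legal moves → checkmate.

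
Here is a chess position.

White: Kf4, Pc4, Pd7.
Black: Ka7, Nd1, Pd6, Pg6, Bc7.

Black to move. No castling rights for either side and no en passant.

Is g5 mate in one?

After g5: white king on f4; in check: yes, from the black pawn on g5.
White has 6 legal replies: Kxg5, Kf5, Kg4, Ke4, Kg3, Kf3.
In check but a legal move exists → not checkmate.

no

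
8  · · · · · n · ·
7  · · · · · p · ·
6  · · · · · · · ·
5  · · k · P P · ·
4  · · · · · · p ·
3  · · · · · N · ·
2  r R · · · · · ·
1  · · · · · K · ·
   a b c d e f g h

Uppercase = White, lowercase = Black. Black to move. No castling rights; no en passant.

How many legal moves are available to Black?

18

Black to move; king on c5.
In check: no.
Legal moves: Nh7, Nd7, Ng6, Ne6, Kc6, Kd5, Kc4, Ra8, Ra7, Ra6, Ra5, Ra4, Ra3, Rxb2, Ra1+, gxf3, f6, g3.
Count: 18.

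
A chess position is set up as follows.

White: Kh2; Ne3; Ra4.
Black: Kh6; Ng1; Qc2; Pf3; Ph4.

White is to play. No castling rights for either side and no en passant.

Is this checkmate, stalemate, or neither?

White to move; white king on h2.
In check: yes, from the black queen on c2.
King squares — g1: available; h1: available; g2: attacked by Qc2; g3: attacked by Ph4; h3: attacked by Ng1.
Legal moves for White: Kh1, Kxg1, Ng2, Nxc2.
White is in check but has 4 legal moves → neither.

neither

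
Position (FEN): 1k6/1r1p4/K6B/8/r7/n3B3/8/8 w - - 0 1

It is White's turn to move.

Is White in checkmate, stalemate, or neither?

White to move; white king on a6.
In check: yes, from the black rook on a4.
King squares — a5: attacked by Ra4; b5: attacked by Na3; b6: attacked by Rb7; a7: attacked by Ra4; b7: attacked by Kb8.
Legal moves for White: none.
In check with no legal moves → checkmate.

checkmate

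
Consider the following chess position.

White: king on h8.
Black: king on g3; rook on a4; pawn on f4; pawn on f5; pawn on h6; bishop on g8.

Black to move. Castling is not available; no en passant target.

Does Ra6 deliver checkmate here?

no

After Ra6: white king on h8; in check: no.
White is not in check, so this cannot be checkmate.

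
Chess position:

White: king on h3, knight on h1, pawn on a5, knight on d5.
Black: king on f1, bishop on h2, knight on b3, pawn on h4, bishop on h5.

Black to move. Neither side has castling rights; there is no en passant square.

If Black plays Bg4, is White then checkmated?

After Bg4: white king on h3; in check: yes, from the black bishop on g4.
White has 3 legal replies: Kxh4, Kxg4, Kxh2.
In check but a legal move exists → not checkmate.

no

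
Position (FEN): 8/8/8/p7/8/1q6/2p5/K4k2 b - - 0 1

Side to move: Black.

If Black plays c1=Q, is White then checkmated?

After c1=Q: white king on a1; in check: yes, from the black queen on c1.
King squares — b1: attacked by Qc1; a2: attacked by Qb3; b2: attacked by Qc1.
White has no legal moves → checkmate.

yes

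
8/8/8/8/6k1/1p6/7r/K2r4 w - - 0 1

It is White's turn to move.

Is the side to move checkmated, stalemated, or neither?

White to move; white king on a1.
In check: yes, from the black rook on d1.
King squares — b1: attacked by Rd1; a2: attacked by Rh2; b2: attacked by Rh2.
Legal moves for White: none.
In check with no legal moves → checkmate.

checkmate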